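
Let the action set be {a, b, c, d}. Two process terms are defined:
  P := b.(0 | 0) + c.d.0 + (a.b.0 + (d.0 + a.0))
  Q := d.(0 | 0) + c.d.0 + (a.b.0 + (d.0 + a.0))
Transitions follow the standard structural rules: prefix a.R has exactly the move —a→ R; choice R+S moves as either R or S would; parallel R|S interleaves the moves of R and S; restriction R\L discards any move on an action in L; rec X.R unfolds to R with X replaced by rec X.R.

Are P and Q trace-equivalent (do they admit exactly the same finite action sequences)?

P's transition system — 5 states:
  u0 = b.(0 | 0) + c.d.0 + (a.b.0 + (d.0 + a.0)) ⊢ ··a··> u1, ··a··> u2, ··b··> u3, ··c··> u4, ··d··> u1
  u1 = 0 ⊢ ∅
  u2 = b.0 ⊢ ··b··> u1
  u3 = 0 | 0 ⊢ ∅
  u4 = d.0 ⊢ ··d··> u1
Q's transition system — 5 states:
  v0 = d.(0 | 0) + c.d.0 + (a.b.0 + (d.0 + a.0)) ⊢ ··a··> v1, ··a··> v2, ··c··> v3, ··d··> v1, ··d··> v4
  v1 = 0 ⊢ ∅
  v2 = b.0 ⊢ ··b··> v1
  v3 = d.0 ⊢ ··d··> v1
  v4 = 0 | 0 ⊢ ∅
Run σ = ⟨b⟩ on P: start {u0}
  [1] b ⇒ {u3}
  ✓ P
Run σ = ⟨b⟩ on Q: start {v0}
  [1] b ⇒ ∅ (Q stuck)

trace-distinct — witness ⟨b⟩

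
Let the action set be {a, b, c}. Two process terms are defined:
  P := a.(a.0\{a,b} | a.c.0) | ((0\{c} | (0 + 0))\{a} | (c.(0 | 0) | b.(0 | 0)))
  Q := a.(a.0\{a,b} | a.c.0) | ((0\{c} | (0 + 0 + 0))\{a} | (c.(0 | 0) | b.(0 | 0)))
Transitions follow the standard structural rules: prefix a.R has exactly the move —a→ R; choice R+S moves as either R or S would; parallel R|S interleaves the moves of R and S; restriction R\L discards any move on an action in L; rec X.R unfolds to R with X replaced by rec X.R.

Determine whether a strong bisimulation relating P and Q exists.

P ~ Q

P's transition system — 28 states:
  m0 = a.(a.0\{a,b} | a.c.0) | ((0\{c} | (0 + 0))\{a} | (c.(0 | 0) | b.(0 | 0))) | ··a··> m1, ··b··> m2, ··c··> m3
  m1 = a.0\{a,b} | a.c.0 | ((0\{c} | (0 + 0))\{a} | (c.(0 | 0) | b.(0 | 0))) | ··a··> m4, ··a··> m5, ··b··> m6, ··c··> m7
  m2 = a.(a.0\{a,b} | a.c.0) | ((0\{c} | (0 + 0))\{a} | (c.(0 | 0) | (0 | 0))) | ··a··> m6, ··c··> m8
  m3 = a.(a.0\{a,b} | a.c.0) | ((0\{c} | (0 + 0))\{a} | (0 | 0 | b.(0 | 0))) | ··a··> m7, ··b··> m8
  m4 = 0\{a,b} | a.c.0 | ((0\{c} | (0 + 0))\{a} | (c.(0 | 0) | b.(0 | 0))) | ··a··> m9, ··b··> m10, ··c··> m11
  m5 = a.0\{a,b} | c.0 | ((0\{c} | (0 + 0))\{a} | (c.(0 | 0) | b.(0 | 0))) | ··a··> m9, ··b··> m12, ··c··> m13, ··c··> m14
  m6 = a.0\{a,b} | a.c.0 | ((0\{c} | (0 + 0))\{a} | (c.(0 | 0) | (0 | 0))) | ··a··> m10, ··a··> m12, ··c··> m15
  m7 = a.0\{a,b} | a.c.0 | ((0\{c} | (0 + 0))\{a} | (0 | 0 | b.(0 | 0))) | ··a··> m11, ··a··> m14, ··b··> m15
  m8 = a.(a.0\{a,b} | a.c.0) | ((0\{c} | (0 + 0))\{a} | (0 | 0 | (0 | 0))) | ··a··> m15
  m9 = 0\{a,b} | c.0 | ((0\{c} | (0 + 0))\{a} | (c.(0 | 0) | b.(0 | 0))) | ··b··> m16, ··c··> m17, ··c··> m18
  m10 = 0\{a,b} | a.c.0 | ((0\{c} | (0 + 0))\{a} | (c.(0 | 0) | (0 | 0))) | ··a··> m16, ··c··> m19
  m11 = 0\{a,b} | a.c.0 | ((0\{c} | (0 + 0))\{a} | (0 | 0 | b.(0 | 0))) | ··a··> m18, ··b··> m19
  m12 = a.0\{a,b} | c.0 | ((0\{c} | (0 + 0))\{a} | (c.(0 | 0) | (0 | 0))) | ··a··> m16, ··c··> m20, ··c··> m21
  m13 = a.0\{a,b} | 0 | ((0\{c} | (0 + 0))\{a} | (c.(0 | 0) | b.(0 | 0))) | ··a··> m17, ··b··> m20, ··c··> m22
  m14 = a.0\{a,b} | c.0 | ((0\{c} | (0 + 0))\{a} | (0 | 0 | b.(0 | 0))) | ··a··> m18, ··b··> m21, ··c··> m22
  m15 = a.0\{a,b} | a.c.0 | ((0\{c} | (0 + 0))\{a} | (0 | 0 | (0 | 0))) | ··a··> m19, ··a··> m21
  m16 = 0\{a,b} | c.0 | ((0\{c} | (0 + 0))\{a} | (c.(0 | 0) | (0 | 0))) | ··c··> m23, ··c··> m24
  m17 = 0\{a,b} | 0 | ((0\{c} | (0 + 0))\{a} | (c.(0 | 0) | b.(0 | 0))) | ··b··> m23, ··c··> m25
  m18 = 0\{a,b} | c.0 | ((0\{c} | (0 + 0))\{a} | (0 | 0 | b.(0 | 0))) | ··b··> m24, ··c··> m25
  m19 = 0\{a,b} | a.c.0 | ((0\{c} | (0 + 0))\{a} | (0 | 0 | (0 | 0))) | ··a··> m24
  m20 = a.0\{a,b} | 0 | ((0\{c} | (0 + 0))\{a} | (c.(0 | 0) | (0 | 0))) | ··a··> m23, ··c··> m26
  m21 = a.0\{a,b} | c.0 | ((0\{c} | (0 + 0))\{a} | (0 | 0 | (0 | 0))) | ··a··> m24, ··c··> m26
  m22 = a.0\{a,b} | 0 | ((0\{c} | (0 + 0))\{a} | (0 | 0 | b.(0 | 0))) | ··a··> m25, ··b··> m26
  m23 = 0\{a,b} | 0 | ((0\{c} | (0 + 0))\{a} | (c.(0 | 0) | (0 | 0))) | ··c··> m27
  m24 = 0\{a,b} | c.0 | ((0\{c} | (0 + 0))\{a} | (0 | 0 | (0 | 0))) | ··c··> m27
  m25 = 0\{a,b} | 0 | ((0\{c} | (0 + 0))\{a} | (0 | 0 | b.(0 | 0))) | ··b··> m27
  m26 = a.0\{a,b} | 0 | ((0\{c} | (0 + 0))\{a} | (0 | 0 | (0 | 0))) | ··a··> m27
  m27 = 0\{a,b} | 0 | ((0\{c} | (0 + 0))\{a} | (0 | 0 | (0 | 0))) | deadlocked
Q's transition system — 28 states:
  n0 = a.(a.0\{a,b} | a.c.0) | ((0\{c} | (0 + 0 + 0))\{a} | (c.(0 | 0) | b.(0 | 0))) | ··a··> n1, ··b··> n2, ··c··> n3
  n1 = a.0\{a,b} | a.c.0 | ((0\{c} | (0 + 0 + 0))\{a} | (c.(0 | 0) | b.(0 | 0))) | ··a··> n4, ··a··> n5, ··b··> n6, ··c··> n7
  n2 = a.(a.0\{a,b} | a.c.0) | ((0\{c} | (0 + 0 + 0))\{a} | (c.(0 | 0) | (0 | 0))) | ··a··> n6, ··c··> n8
  n3 = a.(a.0\{a,b} | a.c.0) | ((0\{c} | (0 + 0 + 0))\{a} | (0 | 0 | b.(0 | 0))) | ··a··> n7, ··b··> n8
  n4 = 0\{a,b} | a.c.0 | ((0\{c} | (0 + 0 + 0))\{a} | (c.(0 | 0) | b.(0 | 0))) | ··a··> n9, ··b··> n10, ··c··> n11
  n5 = a.0\{a,b} | c.0 | ((0\{c} | (0 + 0 + 0))\{a} | (c.(0 | 0) | b.(0 | 0))) | ··a··> n9, ··b··> n12, ··c··> n13, ··c··> n14
  n6 = a.0\{a,b} | a.c.0 | ((0\{c} | (0 + 0 + 0))\{a} | (c.(0 | 0) | (0 | 0))) | ··a··> n10, ··a··> n12, ··c··> n15
  n7 = a.0\{a,b} | a.c.0 | ((0\{c} | (0 + 0 + 0))\{a} | (0 | 0 | b.(0 | 0))) | ··a··> n11, ··a··> n14, ··b··> n15
  n8 = a.(a.0\{a,b} | a.c.0) | ((0\{c} | (0 + 0 + 0))\{a} | (0 | 0 | (0 | 0))) | ··a··> n15
  n9 = 0\{a,b} | c.0 | ((0\{c} | (0 + 0 + 0))\{a} | (c.(0 | 0) | b.(0 | 0))) | ··b··> n16, ··c··> n17, ··c··> n18
  n10 = 0\{a,b} | a.c.0 | ((0\{c} | (0 + 0 + 0))\{a} | (c.(0 | 0) | (0 | 0))) | ··a··> n16, ··c··> n19
  n11 = 0\{a,b} | a.c.0 | ((0\{c} | (0 + 0 + 0))\{a} | (0 | 0 | b.(0 | 0))) | ··a··> n18, ··b··> n19
  n12 = a.0\{a,b} | c.0 | ((0\{c} | (0 + 0 + 0))\{a} | (c.(0 | 0) | (0 | 0))) | ··a··> n16, ··c··> n20, ··c··> n21
  n13 = a.0\{a,b} | 0 | ((0\{c} | (0 + 0 + 0))\{a} | (c.(0 | 0) | b.(0 | 0))) | ··a··> n17, ··b··> n20, ··c··> n22
  n14 = a.0\{a,b} | c.0 | ((0\{c} | (0 + 0 + 0))\{a} | (0 | 0 | b.(0 | 0))) | ··a··> n18, ··b··> n21, ··c··> n22
  n15 = a.0\{a,b} | a.c.0 | ((0\{c} | (0 + 0 + 0))\{a} | (0 | 0 | (0 | 0))) | ··a··> n19, ··a··> n21
  n16 = 0\{a,b} | c.0 | ((0\{c} | (0 + 0 + 0))\{a} | (c.(0 | 0) | (0 | 0))) | ··c··> n23, ··c··> n24
  n17 = 0\{a,b} | 0 | ((0\{c} | (0 + 0 + 0))\{a} | (c.(0 | 0) | b.(0 | 0))) | ··b··> n23, ··c··> n25
  n18 = 0\{a,b} | c.0 | ((0\{c} | (0 + 0 + 0))\{a} | (0 | 0 | b.(0 | 0))) | ··b··> n24, ··c··> n25
  n19 = 0\{a,b} | a.c.0 | ((0\{c} | (0 + 0 + 0))\{a} | (0 | 0 | (0 | 0))) | ··a··> n24
  n20 = a.0\{a,b} | 0 | ((0\{c} | (0 + 0 + 0))\{a} | (c.(0 | 0) | (0 | 0))) | ··a··> n23, ··c··> n26
  n21 = a.0\{a,b} | c.0 | ((0\{c} | (0 + 0 + 0))\{a} | (0 | 0 | (0 | 0))) | ··a··> n24, ··c··> n26
  n22 = a.0\{a,b} | 0 | ((0\{c} | (0 + 0 + 0))\{a} | (0 | 0 | b.(0 | 0))) | ··a··> n25, ··b··> n26
  n23 = 0\{a,b} | 0 | ((0\{c} | (0 + 0 + 0))\{a} | (c.(0 | 0) | (0 | 0))) | ··c··> n27
  n24 = 0\{a,b} | c.0 | ((0\{c} | (0 + 0 + 0))\{a} | (0 | 0 | (0 | 0))) | ··c··> n27
  n25 = 0\{a,b} | 0 | ((0\{c} | (0 + 0 + 0))\{a} | (0 | 0 | b.(0 | 0))) | ··b··> n27
  n26 = a.0\{a,b} | 0 | ((0\{c} | (0 + 0 + 0))\{a} | (0 | 0 | (0 | 0))) | ··a··> n27
  n27 = 0\{a,b} | 0 | ((0\{c} | (0 + 0 + 0))\{a} | (0 | 0 | (0 | 0))) | deadlocked
Coarsest stable partition (strong bisimilarity classes):
  B0 = {m0, n0}
  B1 = {m1, n1}
  B2 = {m7, n7}
  B3 = {m11, n11}
  B4 = {m17, m18, n17, n18}
  B5 = {m25, n25}
  B6 = {m27, n27}
  B7 = {m23, m24, n23, n24}
  B8 = {m19, n19}
  B9 = {m13, m14, n13, n14}
  B10 = {m20, m21, n20, n21}
  B11 = {m26, n26}
  B12 = {m22, n22}
  B13 = {m15, n15}
  B14 = {m4, n4}
  B15 = {m9, n9}
  B16 = {m16, n16}
  B17 = {m10, n10}
  B18 = {m5, n5}
  B19 = {m12, n12}
  B20 = {m6, n6}
  B21 = {m2, n2}
  B22 = {m8, n8}
  B23 = {m3, n3}
m0 ∈ B0, n0 ∈ B0 → same block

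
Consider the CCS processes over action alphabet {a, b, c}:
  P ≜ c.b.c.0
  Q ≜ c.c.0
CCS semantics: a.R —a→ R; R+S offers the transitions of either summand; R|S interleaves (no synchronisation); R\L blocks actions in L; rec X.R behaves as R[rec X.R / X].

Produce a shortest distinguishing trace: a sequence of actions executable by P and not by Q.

cb

P's transition system — 4 states:
  m0 = c.b.c.0 | --c--▸ m1
  m1 = b.c.0 | --b--▸ m2
  m2 = c.0 | --c--▸ m3
  m3 = 0 | deadlocked
Q's transition system — 3 states:
  n0 = c.c.0 | --c--▸ n1
  n1 = c.0 | --c--▸ n2
  n2 = 0 | deadlocked
Run σ = ⟨cb⟩ on P: start {m0}
  after c @ step 1: {m1}
  after b @ step 2: {m2}
  — P admits the full trace.
Run σ = ⟨cb⟩ on Q: start {n0}
  after c @ step 1: {n1}
  after b @ step 2: no successor for Q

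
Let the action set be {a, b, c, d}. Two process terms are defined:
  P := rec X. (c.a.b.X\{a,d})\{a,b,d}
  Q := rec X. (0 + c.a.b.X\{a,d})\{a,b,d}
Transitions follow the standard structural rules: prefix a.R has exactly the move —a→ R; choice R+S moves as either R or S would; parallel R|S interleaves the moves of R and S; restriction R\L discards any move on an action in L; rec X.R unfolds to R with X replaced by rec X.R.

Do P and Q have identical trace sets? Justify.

YES

LTS(P): 2 reachable states
  s0 = rec X. (c.a.b.X\{a,d})\{a,b,d} has moves -c-> s1
  s1 = (a.b.(rec X. (c.a.b.X\{a,d})\{a,b,d})\{a,d})\{a,b,d} has moves stopped
LTS(Q): 2 reachable states
  t0 = rec X. (0 + c.a.b.X\{a,d})\{a,b,d} has moves -c-> t1
  t1 = (a.b.(rec X. (0 + c.a.b.X\{a,d})\{a,b,d})\{a,d})\{a,b,d} has moves stopped
Bisimilarity quotient blocks:
  B0 = {s0, t0}
  B1 = {s1, t1}
s0 ∈ B0, t0 ∈ B0 → same block
Bisimilar ⇒ trace-equivalent.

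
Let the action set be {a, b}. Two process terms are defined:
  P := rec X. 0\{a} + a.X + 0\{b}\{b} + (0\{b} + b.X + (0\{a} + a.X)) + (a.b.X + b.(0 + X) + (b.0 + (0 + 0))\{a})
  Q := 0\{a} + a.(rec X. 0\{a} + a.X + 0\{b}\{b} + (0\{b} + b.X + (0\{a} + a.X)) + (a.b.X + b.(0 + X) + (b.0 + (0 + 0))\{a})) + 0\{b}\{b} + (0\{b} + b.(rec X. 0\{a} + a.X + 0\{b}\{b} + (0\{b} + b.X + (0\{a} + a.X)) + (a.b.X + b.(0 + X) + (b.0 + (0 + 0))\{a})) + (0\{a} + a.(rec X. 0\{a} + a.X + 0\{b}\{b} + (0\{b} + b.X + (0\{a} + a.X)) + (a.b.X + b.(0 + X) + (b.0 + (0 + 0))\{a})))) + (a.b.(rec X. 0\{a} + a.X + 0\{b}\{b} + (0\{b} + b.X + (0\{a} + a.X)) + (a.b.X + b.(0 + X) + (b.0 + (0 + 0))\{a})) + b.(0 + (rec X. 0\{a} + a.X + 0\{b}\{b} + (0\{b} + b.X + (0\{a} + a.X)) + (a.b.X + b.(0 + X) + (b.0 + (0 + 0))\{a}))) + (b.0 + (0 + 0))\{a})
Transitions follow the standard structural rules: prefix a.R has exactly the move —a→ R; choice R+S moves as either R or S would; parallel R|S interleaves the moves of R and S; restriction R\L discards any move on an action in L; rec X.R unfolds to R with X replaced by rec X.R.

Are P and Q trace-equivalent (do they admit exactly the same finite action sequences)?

traces(P) = traces(Q)

LTS(P): 4 reachable states
  m0 = rec X. 0\{a} + a.X + 0\{b}\{b} + (0\{b} + b.X + (0\{a} + a.X)) + (a.b.X + b.(0 + X) + (b.0 + (0 + 0))\{a}) has moves --a--▸ m0, --a--▸ m1, --b--▸ m0, --b--▸ m2, --b--▸ m3
  m1 = b.(rec X. 0\{a} + a.X + 0\{b}\{b} + (0\{b} + b.X + (0\{a} + a.X)) + (a.b.X + b.(0 + X) + (b.0 + (0 + 0))\{a})) has moves --b--▸ m0
  m2 = 0 + (rec X. 0\{a} + a.X + 0\{b}\{b} + (0\{b} + b.X + (0\{a} + a.X)) + (a.b.X + b.(0 + X) + (b.0 + (0 + 0))\{a})) has moves --a--▸ m0, --a--▸ m1, --b--▸ m0, --b--▸ m2, --b--▸ m3
  m3 = 0\{a} has moves stopped
LTS(Q): 5 reachable states
  n0 = 0\{a} + a.(rec X. 0\{a} + a.X + 0\{b}\{b} + (0\{b} + b.X + (0\{a} + a.X)) + (a.b.X + b.(0 + X) + (b.0 + (0 + 0))\{a})) + 0\{b}\{b} + (0\{b} + b.(rec X. 0\{a} + a.X + 0\{b}\{b} + (0\{b} + b.X + (0\{a} + a.X)) + (a.b.X + b.(0 + X) + (b.0 + (0 + 0))\{a})) + (0\{a} + a.(rec X. 0\{a} + a.X + 0\{b}\{b} + (0\{b} + b.X + (0\{a} + a.X)) + (a.b.X + b.(0 + X) + (b.0 + (0 + 0))\{a})))) + (a.b.(rec X. 0\{a} + a.X + 0\{b}\{b} + (0\{b} + b.X + (0\{a} + a.X)) + (a.b.X + b.(0 + X) + (b.0 + (0 + 0))\{a})) + b.(0 + (rec X. 0\{a} + a.X + 0\{b}\{b} + (0\{b} + b.X + (0\{a} + a.X)) + (a.b.X + b.(0 + X) + (b.0 + (0 + 0))\{a}))) + (b.0 + (0 + 0))\{a}) has moves --a--▸ n1, --a--▸ n2, --b--▸ n2, --b--▸ n3, --b--▸ n4
  n1 = b.(rec X. 0\{a} + a.X + 0\{b}\{b} + (0\{b} + b.X + (0\{a} + a.X)) + (a.b.X + b.(0 + X) + (b.0 + (0 + 0))\{a})) has moves --b--▸ n2
  n2 = rec X. 0\{a} + a.X + 0\{b}\{b} + (0\{b} + b.X + (0\{a} + a.X)) + (a.b.X + b.(0 + X) + (b.0 + (0 + 0))\{a}) has moves --a--▸ n1, --a--▸ n2, --b--▸ n2, --b--▸ n3, --b--▸ n4
  n3 = 0 + (rec X. 0\{a} + a.X + 0\{b}\{b} + (0\{b} + b.X + (0\{a} + a.X)) + (a.b.X + b.(0 + X) + (b.0 + (0 + 0))\{a})) has moves --a--▸ n1, --a--▸ n2, --b--▸ n2, --b--▸ n3, --b--▸ n4
  n4 = 0\{a} has moves stopped
Bisimilarity quotient blocks:
  B0 = {m0, m2, n0, n2, n3}
  B1 = {m1, n1}
  B2 = {m3, n4}
m0 ∈ B0, n0 ∈ B0 → same block
Bisimilar ⇒ trace-equivalent.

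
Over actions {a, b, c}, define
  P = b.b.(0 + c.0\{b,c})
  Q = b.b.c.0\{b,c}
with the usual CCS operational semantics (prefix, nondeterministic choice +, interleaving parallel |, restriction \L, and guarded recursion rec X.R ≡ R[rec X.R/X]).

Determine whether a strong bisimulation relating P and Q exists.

P ~ Q

Reachable graph of P (4 states):
  s0 = b.b.(0 + c.0\{b,c}) → --b--▸ s1
  s1 = b.(0 + c.0\{b,c}) → --b--▸ s2
  s2 = 0 + c.0\{b,c} → --c--▸ s3
  s3 = 0\{b,c} → ·
Reachable graph of Q (4 states):
  t0 = b.b.c.0\{b,c} → --b--▸ t1
  t1 = b.c.0\{b,c} → --b--▸ t2
  t2 = c.0\{b,c} → --c--▸ t3
  t3 = 0\{b,c} → ·
Coarsest stable partition (strong bisimilarity classes):
  B0 = {s0, t0}
  B1 = {s1, t1}
  B2 = {s2, t2}
  B3 = {s3, t3}
s0 ∈ B0, t0 ∈ B0 → same block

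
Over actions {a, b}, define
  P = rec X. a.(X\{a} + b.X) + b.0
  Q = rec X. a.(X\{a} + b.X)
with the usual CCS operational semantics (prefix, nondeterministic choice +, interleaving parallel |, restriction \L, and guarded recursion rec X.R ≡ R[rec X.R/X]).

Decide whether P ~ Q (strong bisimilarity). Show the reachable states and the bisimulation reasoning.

Reachable graph of P (4 states):
  s0 = rec X. a.(X\{a} + b.X) + b.0 | =a=> s1, =b=> s2
  s1 = (rec X. a.(X\{a} + b.X) + b.0)\{a} + b.(rec X. a.(X\{a} + b.X) + b.0) | =b=> s0, =b=> s3
  s2 = 0 | ·
  s3 = 0\{a} | ·
Reachable graph of Q (2 states):
  t0 = rec X. a.(X\{a} + b.X) | =a=> t1
  t1 = (rec X. a.(X\{a} + b.X))\{a} + b.(rec X. a.(X\{a} + b.X)) | =b=> t0
Bisimilarity quotient blocks:
  B0 = {s0}
  B1 = {s1}
  B2 = {s2, s3}
  B3 = {t0}
  B4 = {t1}
s0 ∈ B0, t0 ∈ B3 → different blocks

NO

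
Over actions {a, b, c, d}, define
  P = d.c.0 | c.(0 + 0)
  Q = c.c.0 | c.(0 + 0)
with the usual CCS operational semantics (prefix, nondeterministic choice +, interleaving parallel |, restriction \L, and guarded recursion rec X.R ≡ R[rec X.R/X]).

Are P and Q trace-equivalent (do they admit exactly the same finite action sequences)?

NO — witness ⟨d⟩

LTS(P): 6 reachable states
  u0 = d.c.0 | c.(0 + 0) :: —c→ u1, —d→ u2
  u1 = d.c.0 | (0 + 0) :: —d→ u3
  u2 = c.0 | c.(0 + 0) :: —c→ u3, —c→ u4
  u3 = c.0 | (0 + 0) :: —c→ u5
  u4 = 0 | c.(0 + 0) :: —c→ u5
  u5 = 0 | (0 + 0) :: (no moves)
LTS(Q): 6 reachable states
  v0 = c.c.0 | c.(0 + 0) :: —c→ v1, —c→ v2
  v1 = c.0 | c.(0 + 0) :: —c→ v3, —c→ v4
  v2 = c.c.0 | (0 + 0) :: —c→ v4
  v3 = 0 | c.(0 + 0) :: —c→ v5
  v4 = c.0 | (0 + 0) :: —c→ v5
  v5 = 0 | (0 + 0) :: (no moves)
Run σ = ⟨d⟩ on P: start {u0}
  [1] d ⇒ {u2}
  P completes σ.
Run σ = ⟨d⟩ on Q: start {v0}
  [1] d ⇒ ∅ (Q stuck)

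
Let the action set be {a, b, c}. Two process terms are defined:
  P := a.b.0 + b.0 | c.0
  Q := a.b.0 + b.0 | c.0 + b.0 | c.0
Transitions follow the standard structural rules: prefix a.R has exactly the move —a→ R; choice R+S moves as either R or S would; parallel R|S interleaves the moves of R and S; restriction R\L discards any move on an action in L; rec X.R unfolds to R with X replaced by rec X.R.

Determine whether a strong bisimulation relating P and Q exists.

bisimilar

P's transition system — 6 states:
  u0 = a.b.0 + b.0 | c.0 | -a-> u1, -b-> u2, -c-> u3
  u1 = b.0 | -b-> u4
  u2 = 0 | c.0 | -c-> u5
  u3 = b.0 | 0 | -b-> u5
  u4 = 0 | (no moves)
  u5 = 0 | 0 | (no moves)
Q's transition system — 6 states:
  v0 = a.b.0 + b.0 | c.0 + b.0 | c.0 | -a-> v1, -b-> v2, -c-> v3
  v1 = b.0 | -b-> v4
  v2 = 0 | c.0 | -c-> v5
  v3 = b.0 | 0 | -b-> v5
  v4 = 0 | (no moves)
  v5 = 0 | 0 | (no moves)
Bisimilarity quotient blocks:
  B0 = {u0, v0}
  B1 = {u1, u3, v1, v3}
  B2 = {u4, u5, v4, v5}
  B3 = {u2, v2}
u0 ∈ B0, v0 ∈ B0 → same block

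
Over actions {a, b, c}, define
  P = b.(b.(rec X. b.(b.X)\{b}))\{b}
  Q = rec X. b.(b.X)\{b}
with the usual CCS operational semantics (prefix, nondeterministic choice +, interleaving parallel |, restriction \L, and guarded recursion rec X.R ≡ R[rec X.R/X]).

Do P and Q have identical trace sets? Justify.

P's transition system — 2 states:
  p0 = b.(b.(rec X. b.(b.X)\{b}))\{b} has moves --b--▸ p1
  p1 = (b.(rec X. b.(b.X)\{b}))\{b} has moves stopped
Q's transition system — 2 states:
  q0 = rec X. b.(b.X)\{b} has moves --b--▸ q1
  q1 = (b.(rec X. b.(b.X)\{b}))\{b} has moves stopped
Coarsest stable partition (strong bisimilarity classes):
  B0 = {p0, q0}
  B1 = {p1, q1}
p0 ∈ B0, q0 ∈ B0 → same block
Bisimilar ⇒ trace-equivalent.

YES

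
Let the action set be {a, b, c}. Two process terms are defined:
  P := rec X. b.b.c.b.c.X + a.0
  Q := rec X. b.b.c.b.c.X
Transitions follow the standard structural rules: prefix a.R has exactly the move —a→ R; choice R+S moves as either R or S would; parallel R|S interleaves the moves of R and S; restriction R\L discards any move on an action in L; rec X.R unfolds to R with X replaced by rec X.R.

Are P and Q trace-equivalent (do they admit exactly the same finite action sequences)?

trace-distinct — witness ⟨a⟩

Reachable graph of P (6 states):
  m0 = rec X. b.b.c.b.c.X + a.0 → -a-> m1, -b-> m2
  m1 = 0 → (no moves)
  m2 = b.c.b.c.(rec X. b.b.c.b.c.X + a.0) → -b-> m3
  m3 = c.b.c.(rec X. b.b.c.b.c.X + a.0) → -c-> m4
  m4 = b.c.(rec X. b.b.c.b.c.X + a.0) → -b-> m5
  m5 = c.(rec X. b.b.c.b.c.X + a.0) → -c-> m0
Reachable graph of Q (5 states):
  n0 = rec X. b.b.c.b.c.X → -b-> n1
  n1 = b.c.b.c.(rec X. b.b.c.b.c.X) → -b-> n2
  n2 = c.b.c.(rec X. b.b.c.b.c.X) → -c-> n3
  n3 = b.c.(rec X. b.b.c.b.c.X) → -b-> n4
  n4 = c.(rec X. b.b.c.b.c.X) → -c-> n0
Executing a from P (initial set {m0}):
  after a @ step 1: {m1}
  P completes σ.
Executing a from Q (initial set {n0}):
  after a @ step 1: no successor for Q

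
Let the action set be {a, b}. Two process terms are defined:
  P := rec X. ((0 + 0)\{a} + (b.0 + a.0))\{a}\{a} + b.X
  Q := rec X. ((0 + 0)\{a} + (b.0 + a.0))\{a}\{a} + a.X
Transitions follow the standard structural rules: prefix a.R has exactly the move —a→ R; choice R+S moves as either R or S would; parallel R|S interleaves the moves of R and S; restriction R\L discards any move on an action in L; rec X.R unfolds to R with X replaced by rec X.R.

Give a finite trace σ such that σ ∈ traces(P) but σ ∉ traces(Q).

P's transition system — 2 states:
  m0 = rec X. ((0 + 0)\{a} + (b.0 + a.0))\{a}\{a} + b.X → -b-> m0, -b-> m1
  m1 = 0\{a}\{a} → ·
Q's transition system — 2 states:
  n0 = rec X. ((0 + 0)\{a} + (b.0 + a.0))\{a}\{a} + a.X → -a-> n0, -b-> n1
  n1 = 0\{a}\{a} → ·
Trace ⟨bb⟩ through P, begin at {m0}:
  after b @ step 1: {m0, m1}
  after b @ step 2: {m0, m1}
  — P admits the full trace.
Trace ⟨bb⟩ through Q, begin at {n0}:
  after b @ step 1: {n1}
  after b @ step 2: no successor for Q

bb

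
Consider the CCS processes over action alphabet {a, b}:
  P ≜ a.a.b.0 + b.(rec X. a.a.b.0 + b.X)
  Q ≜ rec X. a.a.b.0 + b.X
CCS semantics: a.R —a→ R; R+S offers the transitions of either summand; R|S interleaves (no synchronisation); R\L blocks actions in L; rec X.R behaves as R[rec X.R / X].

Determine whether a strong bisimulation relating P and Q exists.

P's transition system — 5 states:
  m0 = a.a.b.0 + b.(rec X. a.a.b.0 + b.X) → —a→ m1, —b→ m2
  m1 = a.b.0 → —a→ m3
  m2 = rec X. a.a.b.0 + b.X → —a→ m1, —b→ m2
  m3 = b.0 → —b→ m4
  m4 = 0 → deadlocked
Q's transition system — 4 states:
  n0 = rec X. a.a.b.0 + b.X → —a→ n1, —b→ n0
  n1 = a.b.0 → —a→ n2
  n2 = b.0 → —b→ n3
  n3 = 0 → deadlocked
Partition-refinement fixed point:
  B0 = {m0, m2, n0}
  B1 = {m1, n1}
  B2 = {m3, n2}
  B3 = {m4, n3}
m0 ∈ B0, n0 ∈ B0 → same block

P ~ Q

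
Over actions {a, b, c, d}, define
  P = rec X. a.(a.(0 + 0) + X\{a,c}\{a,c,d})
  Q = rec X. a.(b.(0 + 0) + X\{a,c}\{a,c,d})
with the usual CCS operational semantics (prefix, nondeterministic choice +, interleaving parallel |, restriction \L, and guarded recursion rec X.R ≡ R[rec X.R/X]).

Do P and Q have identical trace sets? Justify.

NO — witness ⟨aa⟩

P's transition system — 3 states:
  m0 = rec X. a.(a.(0 + 0) + X\{a,c}\{a,c,d}) has moves =a=> m1
  m1 = a.(0 + 0) + (rec X. a.(a.(0 + 0) + X\{a,c}\{a,c,d}))\{a,c}\{a,c,d} has moves =a=> m2
  m2 = 0 + 0 has moves (no moves)
Q's transition system — 3 states:
  n0 = rec X. a.(b.(0 + 0) + X\{a,c}\{a,c,d}) has moves =a=> n1
  n1 = b.(0 + 0) + (rec X. a.(b.(0 + 0) + X\{a,c}\{a,c,d}))\{a,c}\{a,c,d} has moves =b=> n2
  n2 = 0 + 0 has moves (no moves)
Run σ = ⟨aa⟩ on P: start {m0}
  after a @ step 1: {m1}
  after a @ step 2: {m2}
  ✓ P
Run σ = ⟨aa⟩ on Q: start {n0}
  after a @ step 1: {n1}
  after a @ step 2: ∅  — Q cannot continue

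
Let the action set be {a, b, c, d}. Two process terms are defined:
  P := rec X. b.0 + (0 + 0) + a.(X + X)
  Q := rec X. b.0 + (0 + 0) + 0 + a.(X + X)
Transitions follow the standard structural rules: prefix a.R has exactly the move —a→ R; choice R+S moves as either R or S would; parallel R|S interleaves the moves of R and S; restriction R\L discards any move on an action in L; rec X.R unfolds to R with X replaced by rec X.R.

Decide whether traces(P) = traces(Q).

trace-equivalent

LTS(P): 3 reachable states
  s0 = rec X. b.0 + (0 + 0) + a.(X + X) ⊢ ··a··> s1, ··b··> s2
  s1 = (rec X. b.0 + (0 + 0) + a.(X + X)) + (rec X. b.0 + (0 + 0) + a.(X + X)) ⊢ ··a··> s1, ··b··> s2
  s2 = 0 ⊢ ·
LTS(Q): 3 reachable states
  t0 = rec X. b.0 + (0 + 0) + 0 + a.(X + X) ⊢ ··a··> t1, ··b··> t2
  t1 = (rec X. b.0 + (0 + 0) + 0 + a.(X + X)) + (rec X. b.0 + (0 + 0) + 0 + a.(X + X)) ⊢ ··a··> t1, ··b··> t2
  t2 = 0 ⊢ ·
Partition-refinement fixed point:
  B0 = {s0, s1, t0, t1}
  B1 = {s2, t2}
s0 ∈ B0, t0 ∈ B0 → same block
Bisimilar ⇒ trace-equivalent.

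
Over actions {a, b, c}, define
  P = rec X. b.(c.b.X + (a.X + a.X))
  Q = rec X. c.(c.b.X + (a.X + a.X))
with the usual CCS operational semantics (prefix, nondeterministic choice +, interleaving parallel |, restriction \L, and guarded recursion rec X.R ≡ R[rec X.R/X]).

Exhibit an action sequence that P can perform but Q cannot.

LTS(P): 3 reachable states
  u0 = rec X. b.(c.b.X + (a.X + a.X)) ⊢ —b→ u1
  u1 = c.b.(rec X. b.(c.b.X + (a.X + a.X))) + (a.(rec X. b.(c.b.X + (a.X + a.X))) + a.(rec X. b.(c.b.X + (a.X + a.X)))) ⊢ —a→ u0, —c→ u2
  u2 = b.(rec X. b.(c.b.X + (a.X + a.X))) ⊢ —b→ u0
LTS(Q): 3 reachable states
  v0 = rec X. c.(c.b.X + (a.X + a.X)) ⊢ —c→ v1
  v1 = c.b.(rec X. c.(c.b.X + (a.X + a.X))) + (a.(rec X. c.(c.b.X + (a.X + a.X))) + a.(rec X. c.(c.b.X + (a.X + a.X)))) ⊢ —a→ v0, —c→ v2
  v2 = b.(rec X. c.(c.b.X + (a.X + a.X))) ⊢ —b→ v0
Executing b from P (initial set {u0}):
  after b @ step 1: {u1}
  ✓ P
Executing b from Q (initial set {v0}):
  after b @ step 1: no successor for Q

b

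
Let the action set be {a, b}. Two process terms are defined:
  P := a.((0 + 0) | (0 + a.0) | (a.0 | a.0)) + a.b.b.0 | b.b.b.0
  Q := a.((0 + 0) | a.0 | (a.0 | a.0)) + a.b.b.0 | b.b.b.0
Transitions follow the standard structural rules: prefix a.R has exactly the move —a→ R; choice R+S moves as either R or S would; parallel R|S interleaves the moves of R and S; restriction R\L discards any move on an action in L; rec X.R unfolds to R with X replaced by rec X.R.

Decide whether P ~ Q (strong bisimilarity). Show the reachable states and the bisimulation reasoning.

bisimilar

Reachable graph of P (24 states):
  s0 = a.((0 + 0) | (0 + a.0) | (a.0 | a.0)) + a.b.b.0 | b.b.b.0 → -a-> s1, -a-> s2, -b-> s3
  s1 = (0 + 0) | (0 + a.0) | (a.0 | a.0) → -a-> s4, -a-> s5, -a-> s6
  s2 = b.b.0 | b.b.b.0 → -b-> s7, -b-> s8
  s3 = a.b.b.0 | b.b.0 → -a-> s8, -b-> s9
  s4 = (0 + 0) | (0 + a.0) | (0 | a.0) → -a-> s10, -a-> s11
  s5 = (0 + 0) | (0 + a.0) | (a.0 | 0) → -a-> s10, -a-> s12
  s6 = (0 + 0) | 0 | (a.0 | a.0) → -a-> s11, -a-> s12
  s7 = b.0 | b.b.b.0 → -b-> s13, -b-> s14
  s8 = b.b.0 | b.b.0 → -b-> s14, -b-> s15
  s9 = a.b.b.0 | b.0 → -a-> s15, -b-> s16
  s10 = (0 + 0) | (0 + a.0) | (0 | 0) → -a-> s17
  s11 = (0 + 0) | 0 | (0 | a.0) → -a-> s17
  s12 = (0 + 0) | 0 | (a.0 | 0) → -a-> s17
  s13 = 0 | b.b.b.0 → -b-> s18
  s14 = b.0 | b.b.0 → -b-> s18, -b-> s19
  s15 = b.b.0 | b.0 → -b-> s19, -b-> s20
  s16 = a.b.b.0 | 0 → -a-> s20
  s17 = (0 + 0) | 0 | (0 | 0) → stopped
  s18 = 0 | b.b.0 → -b-> s21
  s19 = b.0 | b.0 → -b-> s21, -b-> s22
  s20 = b.b.0 | 0 → -b-> s22
  s21 = 0 | b.0 → -b-> s23
  s22 = b.0 | 0 → -b-> s23
  s23 = 0 | 0 → stopped
Reachable graph of Q (24 states):
  t0 = a.((0 + 0) | a.0 | (a.0 | a.0)) + a.b.b.0 | b.b.b.0 → -a-> t1, -a-> t2, -b-> t3
  t1 = (0 + 0) | a.0 | (a.0 | a.0) → -a-> t4, -a-> t5, -a-> t6
  t2 = b.b.0 | b.b.b.0 → -b-> t7, -b-> t8
  t3 = a.b.b.0 | b.b.0 → -a-> t8, -b-> t9
  t4 = (0 + 0) | 0 | (a.0 | a.0) → -a-> t10, -a-> t11
  t5 = (0 + 0) | a.0 | (0 | a.0) → -a-> t10, -a-> t12
  t6 = (0 + 0) | a.0 | (a.0 | 0) → -a-> t11, -a-> t12
  t7 = b.0 | b.b.b.0 → -b-> t13, -b-> t14
  t8 = b.b.0 | b.b.0 → -b-> t14, -b-> t15
  t9 = a.b.b.0 | b.0 → -a-> t15, -b-> t16
  t10 = (0 + 0) | 0 | (0 | a.0) → -a-> t17
  t11 = (0 + 0) | 0 | (a.0 | 0) → -a-> t17
  t12 = (0 + 0) | a.0 | (0 | 0) → -a-> t17
  t13 = 0 | b.b.b.0 → -b-> t18
  t14 = b.0 | b.b.0 → -b-> t18, -b-> t19
  t15 = b.b.0 | b.0 → -b-> t19, -b-> t20
  t16 = a.b.b.0 | 0 → -a-> t20
  t17 = (0 + 0) | 0 | (0 | 0) → stopped
  t18 = 0 | b.b.0 → -b-> t21
  t19 = b.0 | b.0 → -b-> t21, -b-> t22
  t20 = b.b.0 | 0 → -b-> t22
  t21 = 0 | b.0 → -b-> t23
  t22 = b.0 | 0 → -b-> t23
  t23 = 0 | 0 → stopped
Bisimilarity quotient blocks:
  B0 = {s0, t0}
  B1 = {s1, t1}
  B2 = {s4, s5, s6, t4, t5, t6}
  B3 = {s10, s11, s12, t10, t11, t12}
  B4 = {s17, s23, t17, t23}
  B5 = {s2, t2}
  B6 = {s7, s8, t7, t8}
  B7 = {s13, s14, s15, t13, t14, t15}
  B8 = {s18, s19, s20, t18, t19, t20}
  B9 = {s21, s22, t21, t22}
  B10 = {s3, t3}
  B11 = {s9, t9}
  B12 = {s16, t16}
s0 ∈ B0, t0 ∈ B0 → same block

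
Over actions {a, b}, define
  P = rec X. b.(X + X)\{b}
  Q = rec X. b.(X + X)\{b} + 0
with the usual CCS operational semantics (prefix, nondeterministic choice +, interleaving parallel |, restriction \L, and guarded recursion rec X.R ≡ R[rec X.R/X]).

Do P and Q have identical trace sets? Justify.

P's transition system — 2 states:
  s0 = rec X. b.(X + X)\{b} | —b→ s1
  s1 = ((rec X. b.(X + X)\{b}) + (rec X. b.(X + X)\{b}))\{b} | (no moves)
Q's transition system — 2 states:
  t0 = rec X. b.(X + X)\{b} + 0 | —b→ t1
  t1 = ((rec X. b.(X + X)\{b} + 0) + (rec X. b.(X + X)\{b} + 0))\{b} | (no moves)
Coarsest stable partition (strong bisimilarity classes):
  B0 = {s0, t0}
  B1 = {s1, t1}
s0 ∈ B0, t0 ∈ B0 → same block
Bisimilar ⇒ trace-equivalent.

traces(P) = traces(Q)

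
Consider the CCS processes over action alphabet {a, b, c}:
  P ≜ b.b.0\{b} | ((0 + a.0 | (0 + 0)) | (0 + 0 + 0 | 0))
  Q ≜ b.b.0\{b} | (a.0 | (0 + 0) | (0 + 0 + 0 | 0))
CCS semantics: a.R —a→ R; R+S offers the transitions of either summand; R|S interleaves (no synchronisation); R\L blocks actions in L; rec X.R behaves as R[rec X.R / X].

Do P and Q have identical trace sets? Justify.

YES

LTS(P): 6 reachable states
  p0 = b.b.0\{b} | ((0 + a.0 | (0 + 0)) | (0 + 0 + 0 | 0)) | ··a··> p1, ··b··> p2
  p1 = b.b.0\{b} | (0 | (0 + 0) | (0 + 0 + 0 | 0)) | ··b··> p3
  p2 = b.0\{b} | ((0 + a.0 | (0 + 0)) | (0 + 0 + 0 | 0)) | ··a··> p3, ··b··> p4
  p3 = b.0\{b} | (0 | (0 + 0) | (0 + 0 + 0 | 0)) | ··b··> p5
  p4 = 0\{b} | ((0 + a.0 | (0 + 0)) | (0 + 0 + 0 | 0)) | ··a··> p5
  p5 = 0\{b} | (0 | (0 + 0) | (0 + 0 + 0 | 0)) | ·
LTS(Q): 6 reachable states
  q0 = b.b.0\{b} | (a.0 | (0 + 0) | (0 + 0 + 0 | 0)) | ··a··> q1, ··b··> q2
  q1 = b.b.0\{b} | (0 | (0 + 0) | (0 + 0 + 0 | 0)) | ··b··> q3
  q2 = b.0\{b} | (a.0 | (0 + 0) | (0 + 0 + 0 | 0)) | ··a··> q3, ··b··> q4
  q3 = b.0\{b} | (0 | (0 + 0) | (0 + 0 + 0 | 0)) | ··b··> q5
  q4 = 0\{b} | (a.0 | (0 + 0) | (0 + 0 + 0 | 0)) | ··a··> q5
  q5 = 0\{b} | (0 | (0 + 0) | (0 + 0 + 0 | 0)) | ·
Coarsest stable partition (strong bisimilarity classes):
  B0 = {p0, q0}
  B1 = {p1, q1}
  B2 = {p3, q3}
  B3 = {p5, q5}
  B4 = {p2, q2}
  B5 = {p4, q4}
p0 ∈ B0, q0 ∈ B0 → same block
Bisimilar ⇒ trace-equivalent.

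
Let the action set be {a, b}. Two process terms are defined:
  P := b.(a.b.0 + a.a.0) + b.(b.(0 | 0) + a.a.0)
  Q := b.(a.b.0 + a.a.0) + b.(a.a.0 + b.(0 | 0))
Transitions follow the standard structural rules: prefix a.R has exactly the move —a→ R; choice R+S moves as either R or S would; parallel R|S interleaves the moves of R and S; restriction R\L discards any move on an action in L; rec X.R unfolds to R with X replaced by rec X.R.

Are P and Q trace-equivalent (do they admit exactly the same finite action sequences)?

YES

P's transition system — 7 states:
  u0 = b.(a.b.0 + a.a.0) + b.(b.(0 | 0) + a.a.0) :: -b-> u1, -b-> u2
  u1 = a.b.0 + a.a.0 :: -a-> u3, -a-> u4
  u2 = b.(0 | 0) + a.a.0 :: -a-> u3, -b-> u5
  u3 = a.0 :: -a-> u6
  u4 = b.0 :: -b-> u6
  u5 = 0 | 0 :: ∅
  u6 = 0 :: ∅
Q's transition system — 7 states:
  v0 = b.(a.b.0 + a.a.0) + b.(a.a.0 + b.(0 | 0)) :: -b-> v1, -b-> v2
  v1 = a.a.0 + b.(0 | 0) :: -a-> v3, -b-> v4
  v2 = a.b.0 + a.a.0 :: -a-> v3, -a-> v5
  v3 = a.0 :: -a-> v6
  v4 = 0 | 0 :: ∅
  v5 = b.0 :: -b-> v6
  v6 = 0 :: ∅
Coarsest stable partition (strong bisimilarity classes):
  B0 = {u0, v0}
  B1 = {u2, v1}
  B2 = {u5, u6, v4, v6}
  B3 = {u3, v3}
  B4 = {u1, v2}
  B5 = {u4, v5}
u0 ∈ B0, v0 ∈ B0 → same block
Bisimilar ⇒ trace-equivalent.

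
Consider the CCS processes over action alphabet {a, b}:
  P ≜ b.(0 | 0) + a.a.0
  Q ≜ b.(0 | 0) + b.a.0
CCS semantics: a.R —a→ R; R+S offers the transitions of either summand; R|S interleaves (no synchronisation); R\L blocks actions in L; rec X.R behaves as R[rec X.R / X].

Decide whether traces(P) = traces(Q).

Reachable graph of P (4 states):
  p0 = b.(0 | 0) + a.a.0 ⊢ ··a··> p1, ··b··> p2
  p1 = a.0 ⊢ ··a··> p3
  p2 = 0 | 0 ⊢ ∅
  p3 = 0 ⊢ ∅
Reachable graph of Q (4 states):
  q0 = b.(0 | 0) + b.a.0 ⊢ ··b··> q1, ··b··> q2
  q1 = 0 | 0 ⊢ ∅
  q2 = a.0 ⊢ ··a··> q3
  q3 = 0 ⊢ ∅
Run σ = ⟨a⟩ on P: start {p0}
  after a @ step 1: {p1}
  — P admits the full trace.
Run σ = ⟨a⟩ on Q: start {q0}
  after a @ step 1: no successor for Q

trace-distinct — witness ⟨a⟩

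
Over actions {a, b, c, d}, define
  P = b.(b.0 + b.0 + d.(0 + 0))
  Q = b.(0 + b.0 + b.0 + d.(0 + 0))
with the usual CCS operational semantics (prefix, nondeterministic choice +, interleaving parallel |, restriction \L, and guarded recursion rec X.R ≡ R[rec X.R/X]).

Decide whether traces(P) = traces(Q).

P's transition system — 4 states:
  u0 = b.(b.0 + b.0 + d.(0 + 0)) has moves --b--▸ u1
  u1 = b.0 + b.0 + d.(0 + 0) has moves --b--▸ u2, --d--▸ u3
  u2 = 0 has moves ∅
  u3 = 0 + 0 has moves ∅
Q's transition system — 4 states:
  v0 = b.(0 + b.0 + b.0 + d.(0 + 0)) has moves --b--▸ v1
  v1 = 0 + b.0 + b.0 + d.(0 + 0) has moves --b--▸ v2, --d--▸ v3
  v2 = 0 has moves ∅
  v3 = 0 + 0 has moves ∅
Bisimilarity quotient blocks:
  B0 = {u0, v0}
  B1 = {u1, v1}
  B2 = {u2, u3, v2, v3}
u0 ∈ B0, v0 ∈ B0 → same block
Bisimilar ⇒ trace-equivalent.

traces(P) = traces(Q)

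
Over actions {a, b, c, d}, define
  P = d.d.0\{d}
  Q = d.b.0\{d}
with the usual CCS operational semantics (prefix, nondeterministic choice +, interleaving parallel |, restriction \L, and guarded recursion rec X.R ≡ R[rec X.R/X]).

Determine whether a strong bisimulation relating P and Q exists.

not bisimilar

P's transition system — 3 states:
  m0 = d.d.0\{d} → --d--▸ m1
  m1 = d.0\{d} → --d--▸ m2
  m2 = 0\{d} → stopped
Q's transition system — 3 states:
  n0 = d.b.0\{d} → --d--▸ n1
  n1 = b.0\{d} → --b--▸ n2
  n2 = 0\{d} → stopped
Bisimilarity quotient blocks:
  B0 = {m0}
  B1 = {m1}
  B2 = {m2, n2}
  B3 = {n0}
  B4 = {n1}
m0 ∈ B0, n0 ∈ B3 → different blocks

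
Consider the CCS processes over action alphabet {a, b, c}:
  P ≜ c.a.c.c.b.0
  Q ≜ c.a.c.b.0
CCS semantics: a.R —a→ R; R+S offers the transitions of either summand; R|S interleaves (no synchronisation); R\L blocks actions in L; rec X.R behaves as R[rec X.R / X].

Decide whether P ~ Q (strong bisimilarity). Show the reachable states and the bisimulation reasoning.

LTS(P): 6 reachable states
  m0 = c.a.c.c.b.0 :: -c-> m1
  m1 = a.c.c.b.0 :: -a-> m2
  m2 = c.c.b.0 :: -c-> m3
  m3 = c.b.0 :: -c-> m4
  m4 = b.0 :: -b-> m5
  m5 = 0 :: (no moves)
LTS(Q): 5 reachable states
  n0 = c.a.c.b.0 :: -c-> n1
  n1 = a.c.b.0 :: -a-> n2
  n2 = c.b.0 :: -c-> n3
  n3 = b.0 :: -b-> n4
  n4 = 0 :: (no moves)
Bisimilarity quotient blocks:
  B0 = {m0}
  B1 = {m1}
  B2 = {m2}
  B3 = {m3, n2}
  B4 = {m4, n3}
  B5 = {m5, n4}
  B6 = {n0}
  B7 = {n1}
m0 ∈ B0, n0 ∈ B6 → different blocks

not bisimilar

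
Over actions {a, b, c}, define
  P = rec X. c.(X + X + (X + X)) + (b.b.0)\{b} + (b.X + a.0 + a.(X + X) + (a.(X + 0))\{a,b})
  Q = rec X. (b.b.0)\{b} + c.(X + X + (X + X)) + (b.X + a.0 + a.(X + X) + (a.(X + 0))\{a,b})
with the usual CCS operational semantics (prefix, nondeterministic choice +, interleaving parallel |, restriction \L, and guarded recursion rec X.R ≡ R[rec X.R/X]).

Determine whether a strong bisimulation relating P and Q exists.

Reachable graph of P (4 states):
  u0 = rec X. c.(X + X + (X + X)) + (b.b.0)\{b} + (b.X + a.0 + a.(X + X) + (a.(X + 0))\{a,b}) :: —a→ u1, —a→ u2, —b→ u0, —c→ u3
  u1 = (rec X. c.(X + X + (X + X)) + (b.b.0)\{b} + (b.X + a.0 + a.(X + X) + (a.(X + 0))\{a,b})) + (rec X. c.(X + X + (X + X)) + (b.b.0)\{b} + (b.X + a.0 + a.(X + X) + (a.(X + 0))\{a,b})) :: —a→ u1, —a→ u2, —b→ u0, —c→ u3
  u2 = 0 :: ·
  u3 = (rec X. c.(X + X + (X + X)) + (b.b.0)\{b} + (b.X + a.0 + a.(X + X) + (a.(X + 0))\{a,b})) + (rec X. c.(X + X + (X + X)) + (b.b.0)\{b} + (b.X + a.0 + a.(X + X) + (a.(X + 0))\{a,b})) + ((rec X. c.(X + X + (X + X)) + (b.b.0)\{b} + (b.X + a.0 + a.(X + X) + (a.(X + 0))\{a,b})) + (rec X. c.(X + X + (X + X)) + (b.b.0)\{b} + (b.X + a.0 + a.(X + X) + (a.(X + 0))\{a,b}))) :: —a→ u1, —a→ u2, —b→ u0, —c→ u3
Reachable graph of Q (4 states):
  v0 = rec X. (b.b.0)\{b} + c.(X + X + (X + X)) + (b.X + a.0 + a.(X + X) + (a.(X + 0))\{a,b}) :: —a→ v1, —a→ v2, —b→ v0, —c→ v3
  v1 = (rec X. (b.b.0)\{b} + c.(X + X + (X + X)) + (b.X + a.0 + a.(X + X) + (a.(X + 0))\{a,b})) + (rec X. (b.b.0)\{b} + c.(X + X + (X + X)) + (b.X + a.0 + a.(X + X) + (a.(X + 0))\{a,b})) :: —a→ v1, —a→ v2, —b→ v0, —c→ v3
  v2 = 0 :: ·
  v3 = (rec X. (b.b.0)\{b} + c.(X + X + (X + X)) + (b.X + a.0 + a.(X + X) + (a.(X + 0))\{a,b})) + (rec X. (b.b.0)\{b} + c.(X + X + (X + X)) + (b.X + a.0 + a.(X + X) + (a.(X + 0))\{a,b})) + ((rec X. (b.b.0)\{b} + c.(X + X + (X + X)) + (b.X + a.0 + a.(X + X) + (a.(X + 0))\{a,b})) + (rec X. (b.b.0)\{b} + c.(X + X + (X + X)) + (b.X + a.0 + a.(X + X) + (a.(X + 0))\{a,b}))) :: —a→ v1, —a→ v2, —b→ v0, —c→ v3
Bisimilarity quotient blocks:
  B0 = {u0, u1, u3, v0, v1, v3}
  B1 = {u2, v2}
u0 ∈ B0, v0 ∈ B0 → same block

P ~ Q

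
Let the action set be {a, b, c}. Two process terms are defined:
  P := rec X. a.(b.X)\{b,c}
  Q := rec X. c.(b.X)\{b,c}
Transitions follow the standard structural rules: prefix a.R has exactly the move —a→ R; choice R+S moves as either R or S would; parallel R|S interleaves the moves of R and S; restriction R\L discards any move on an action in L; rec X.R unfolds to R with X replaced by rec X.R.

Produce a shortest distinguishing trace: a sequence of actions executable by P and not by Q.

LTS(P): 2 reachable states
  m0 = rec X. a.(b.X)\{b,c} ⊢ --a--▸ m1
  m1 = (b.(rec X. a.(b.X)\{b,c}))\{b,c} ⊢ (no moves)
LTS(Q): 2 reachable states
  n0 = rec X. c.(b.X)\{b,c} ⊢ --c--▸ n1
  n1 = (b.(rec X. c.(b.X)\{b,c}))\{b,c} ⊢ (no moves)
Executing a from P (initial set {m0}):
  [1] a ⇒ {m1}
  — P admits the full trace.
Executing a from Q (initial set {n0}):
  [1] a ⇒ ∅  — Q cannot continue

a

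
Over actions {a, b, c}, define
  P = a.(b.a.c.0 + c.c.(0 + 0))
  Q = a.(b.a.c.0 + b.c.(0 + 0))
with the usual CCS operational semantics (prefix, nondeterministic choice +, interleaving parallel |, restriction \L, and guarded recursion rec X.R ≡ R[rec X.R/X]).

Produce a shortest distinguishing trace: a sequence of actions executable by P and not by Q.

ac

LTS(P): 7 reachable states
  p0 = a.(b.a.c.0 + c.c.(0 + 0)) :: -a-> p1
  p1 = b.a.c.0 + c.c.(0 + 0) :: -b-> p2, -c-> p3
  p2 = a.c.0 :: -a-> p4
  p3 = c.(0 + 0) :: -c-> p5
  p4 = c.0 :: -c-> p6
  p5 = 0 + 0 :: ·
  p6 = 0 :: ·
LTS(Q): 7 reachable states
  q0 = a.(b.a.c.0 + b.c.(0 + 0)) :: -a-> q1
  q1 = b.a.c.0 + b.c.(0 + 0) :: -b-> q2, -b-> q3
  q2 = a.c.0 :: -a-> q4
  q3 = c.(0 + 0) :: -c-> q5
  q4 = c.0 :: -c-> q6
  q5 = 0 + 0 :: ·
  q6 = 0 :: ·
Run σ = ⟨ac⟩ on P: start {p0}
  [1] a ⇒ {p1}
  [2] c ⇒ {p3}
  — P admits the full trace.
Run σ = ⟨ac⟩ on Q: start {q0}
  [1] a ⇒ {q1}
  [2] c ⇒ no successor for Q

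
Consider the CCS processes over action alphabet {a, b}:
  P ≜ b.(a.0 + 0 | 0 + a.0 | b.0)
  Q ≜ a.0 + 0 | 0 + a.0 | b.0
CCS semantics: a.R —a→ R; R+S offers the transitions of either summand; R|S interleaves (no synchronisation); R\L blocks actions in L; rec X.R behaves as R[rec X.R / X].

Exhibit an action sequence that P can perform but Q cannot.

Reachable graph of P (6 states):
  m0 = b.(a.0 + 0 | 0 + a.0 | b.0) | --b--▸ m1
  m1 = a.0 + 0 | 0 + a.0 | b.0 | --a--▸ m2, --a--▸ m3, --b--▸ m4
  m2 = 0 | ·
  m3 = 0 | b.0 | --b--▸ m5
  m4 = a.0 | 0 | --a--▸ m5
  m5 = 0 | 0 | ·
Reachable graph of Q (5 states):
  n0 = a.0 + 0 | 0 + a.0 | b.0 | --a--▸ n1, --a--▸ n2, --b--▸ n3
  n1 = 0 | ·
  n2 = 0 | b.0 | --b--▸ n4
  n3 = a.0 | 0 | --a--▸ n4
  n4 = 0 | 0 | ·
Trace ⟨bb⟩ through P, begin at {m0}:
  step 1 (b): {m1}
  step 2 (b): {m4}
  ✓ P
Trace ⟨bb⟩ through Q, begin at {n0}:
  step 1 (b): {n3}
  step 2 (b): ∅ (Q stuck)

bb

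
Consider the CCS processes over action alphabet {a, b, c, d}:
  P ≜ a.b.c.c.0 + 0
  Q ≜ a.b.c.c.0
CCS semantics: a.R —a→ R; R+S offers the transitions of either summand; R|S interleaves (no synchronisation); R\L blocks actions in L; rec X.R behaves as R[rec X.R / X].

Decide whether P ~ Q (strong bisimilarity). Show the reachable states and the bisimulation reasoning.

Reachable graph of P (5 states):
  u0 = a.b.c.c.0 + 0 ⊢ --a--▸ u1
  u1 = b.c.c.0 ⊢ --b--▸ u2
  u2 = c.c.0 ⊢ --c--▸ u3
  u3 = c.0 ⊢ --c--▸ u4
  u4 = 0 ⊢ (no moves)
Reachable graph of Q (5 states):
  v0 = a.b.c.c.0 ⊢ --a--▸ v1
  v1 = b.c.c.0 ⊢ --b--▸ v2
  v2 = c.c.0 ⊢ --c--▸ v3
  v3 = c.0 ⊢ --c--▸ v4
  v4 = 0 ⊢ (no moves)
Bisimilarity quotient blocks:
  B0 = {u0, v0}
  B1 = {u1, v1}
  B2 = {u2, v2}
  B3 = {u3, v3}
  B4 = {u4, v4}
u0 ∈ B0, v0 ∈ B0 → same block

bisimilar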